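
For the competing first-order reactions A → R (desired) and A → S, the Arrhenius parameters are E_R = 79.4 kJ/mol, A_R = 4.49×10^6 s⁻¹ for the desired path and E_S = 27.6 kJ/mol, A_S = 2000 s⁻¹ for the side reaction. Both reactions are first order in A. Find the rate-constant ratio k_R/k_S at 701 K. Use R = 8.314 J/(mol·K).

0.310

Since both paths have the same order in A, the concentration cancels and S_{R/S} = k_R/k_S = (A_R/A_S)·exp[(E_S−E_R)/(RT)].
(E_S−E_R)/(RT) = (27.6−79.4)×10³/(8.314×701) = -51800/5828 = -8.888.
k_R/k_S = (4.49×10^6/2000)·exp(-8.888) = 2245 × 1.380×10^-4 = 0.310.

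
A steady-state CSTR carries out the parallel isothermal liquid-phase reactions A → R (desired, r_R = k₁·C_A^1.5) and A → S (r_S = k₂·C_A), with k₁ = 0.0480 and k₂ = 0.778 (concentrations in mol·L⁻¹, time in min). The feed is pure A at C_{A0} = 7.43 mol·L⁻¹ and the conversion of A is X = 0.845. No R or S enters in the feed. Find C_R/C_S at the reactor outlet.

0.0662

Exit C_A = C_{A0}(1−X) = 7.43×0.155 = 1.152 mol·L⁻¹.
A CSTR operates uniformly at the exit composition, giving r_R = 0.05932 and r_S = 0.8960 (each k·C_A^n at C_A = 1.152).
Overall selectivity = C_R/C_S = r_Rτ/(r_Sτ) = r_R/r_S = 0.0662.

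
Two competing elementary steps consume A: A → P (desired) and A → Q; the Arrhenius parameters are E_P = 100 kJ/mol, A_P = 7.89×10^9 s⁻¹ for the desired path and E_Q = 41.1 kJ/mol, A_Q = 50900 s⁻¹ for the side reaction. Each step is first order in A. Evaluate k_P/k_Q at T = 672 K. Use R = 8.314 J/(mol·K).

With equal orders, S_{P/Q} = k_P/k_Q = (A_P/A_Q)·exp[(E_Q−E_P)/(RT)].
(E_Q−E_P)/(RT) = (41.1−100)×10³/(8.314×672) = -58900/5587 = -10.54.
k_P/k_Q = (7.89×10^9/50900)·exp(-10.54) = 1.550×10^5 × 2.640×10^-5 = 4.09.

4.09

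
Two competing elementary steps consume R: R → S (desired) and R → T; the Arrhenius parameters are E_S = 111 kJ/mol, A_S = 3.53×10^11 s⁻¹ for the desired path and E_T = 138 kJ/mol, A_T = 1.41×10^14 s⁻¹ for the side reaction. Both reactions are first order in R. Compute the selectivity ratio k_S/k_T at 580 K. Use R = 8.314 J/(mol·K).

With equal orders, S_{S/T} = k_S/k_T = (A_S/A_T)·exp[(E_T−E_S)/(RT)].
(E_T−E_S)/(RT) = (138−111)×10³/(8.314×580) = 27000/4822 = 5.599.
k_S/k_T = (3.53×10^11/1.41×10^14)·exp(5.599) = 0.002504 × 270.2 = 0.676.

0.676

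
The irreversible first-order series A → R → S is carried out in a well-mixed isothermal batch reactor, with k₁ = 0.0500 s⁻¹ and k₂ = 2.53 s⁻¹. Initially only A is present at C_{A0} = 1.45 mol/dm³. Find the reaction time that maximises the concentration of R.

For first-order series the maximum of C_R occurs at t_opt = ln(k₂/k₁)/(k₂−k₁).
= ln(2.53/0.0500)/(2.53−0.0500) = ln(50.60)/2.480 = 3.924/2.480 = 1.58 s.

1.58 s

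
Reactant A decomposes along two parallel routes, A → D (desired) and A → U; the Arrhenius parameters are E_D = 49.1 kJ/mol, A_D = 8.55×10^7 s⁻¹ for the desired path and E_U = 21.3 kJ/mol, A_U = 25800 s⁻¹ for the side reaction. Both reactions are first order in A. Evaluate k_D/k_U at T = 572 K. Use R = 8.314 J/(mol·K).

k_D/k_U = (A_D/A_U)·exp[−(E_D−E_U)/(RT)] = (A_D/A_U)·exp[(E_U−E_D)/(RT)].
(E_U−E_D)/(RT) = (21.3−49.1)×10³/(8.314×572) = -27800/4756 = -5.846.
k_D/k_U = (8.55×10^7/25800)·exp(-5.846) = 3314 × 0.002892 = 9.58.

9.58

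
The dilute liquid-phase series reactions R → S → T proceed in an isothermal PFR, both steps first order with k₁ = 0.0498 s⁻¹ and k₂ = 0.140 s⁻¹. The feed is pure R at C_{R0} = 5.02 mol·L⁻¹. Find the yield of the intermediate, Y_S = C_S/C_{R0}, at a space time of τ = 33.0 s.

0.101

The intermediate concentration in a first-order A→B→C sequence is C_S = k₁C_{R0}(e^(−k₁τ) − e^(−k₂τ))/(k₂−k₁).
e^(−k₁τ) = e^(−0.0498×33.0) = e^(−1.643) = 0.1933; e^(−k₂τ) = e^(−4.620) = 0.009853.
C_S = 0.0498×5.02/(0.140−0.0498) × (0.1933−0.009853) = 2.772×0.1835 = 0.5085 mol·L⁻¹.
Y_S = C_S/C_{R0} = 0.5085/5.02 = 0.101.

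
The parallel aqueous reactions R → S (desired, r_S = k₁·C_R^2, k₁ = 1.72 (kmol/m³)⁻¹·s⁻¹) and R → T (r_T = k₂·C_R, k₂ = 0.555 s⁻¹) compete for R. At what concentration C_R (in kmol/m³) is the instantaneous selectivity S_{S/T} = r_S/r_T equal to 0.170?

S_{S/T} = (k₁/k₂)·C_R ⇒ C_R = S·k₂/k₁.
= 0.170×0.555/1.72 = 0.0549 kmol/m³.

0.0549 kmol/m³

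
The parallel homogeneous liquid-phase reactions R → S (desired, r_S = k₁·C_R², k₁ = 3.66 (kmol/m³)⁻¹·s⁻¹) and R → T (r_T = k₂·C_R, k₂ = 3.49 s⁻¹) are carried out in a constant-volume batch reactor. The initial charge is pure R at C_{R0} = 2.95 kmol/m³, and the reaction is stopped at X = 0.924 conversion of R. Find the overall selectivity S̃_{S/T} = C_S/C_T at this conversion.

1.39

C_R = C_{R0}(1−X) = 0.2242 kmol/m³.
Along a PFR/batch, dC_T/dC_R = −r_T/(r_S+r_T) = −k₂/(k₂+k₁·C_R).
Integrating from C_{R0} to C_R: C_T = (3.49/3.66)·ln[(3.49+3.66·2.95)/(3.49+3.66·0.224)] = 0.9536·ln(14.29/4.311) = 1.143 kmol/m³.
Then C_S = (C_{R0}−C_R) − C_T = 2.726 − 1.143 = 1.583 kmol/m³.
S̃_{S/T} = C_S/C_T = 1.583/1.143 = 1.39.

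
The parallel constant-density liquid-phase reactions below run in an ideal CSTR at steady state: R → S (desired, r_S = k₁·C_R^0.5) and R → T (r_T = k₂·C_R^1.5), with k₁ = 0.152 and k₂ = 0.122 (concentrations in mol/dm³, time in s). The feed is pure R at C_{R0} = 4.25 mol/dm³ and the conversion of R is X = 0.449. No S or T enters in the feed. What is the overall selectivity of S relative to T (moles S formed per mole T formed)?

Exit C_R = C_{R0}(1−X) = 4.25×0.551 = 2.342 mol/dm³.
In a CSTR the entire volume is at exit conditions, so r_S = 0.152×2.342^0.5 = 0.2326 and r_T = 0.122×2.342^1.5 = 0.4372.
Overall selectivity = C_S/C_T = r_Sτ/(r_Tτ) = r_S/r_T = 0.532.

0.532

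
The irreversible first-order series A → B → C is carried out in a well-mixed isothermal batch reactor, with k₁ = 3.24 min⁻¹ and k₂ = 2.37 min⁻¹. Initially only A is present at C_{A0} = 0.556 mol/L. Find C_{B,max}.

0.237 mol/L

Evaluating C_B at t_opt = ln(k₂/k₁)/(k₂−k₁) gives C_{B,max}/C_{A0} = (k₁/k₂)^[k₂/(k₂−k₁)].
= (3.24/2.37)^(2.37/(2.37−3.24)) = (1.367)^(-2.724) = 0.4266.
C_{B,max} = 0.4266×0.556 = 0.237 mol/L.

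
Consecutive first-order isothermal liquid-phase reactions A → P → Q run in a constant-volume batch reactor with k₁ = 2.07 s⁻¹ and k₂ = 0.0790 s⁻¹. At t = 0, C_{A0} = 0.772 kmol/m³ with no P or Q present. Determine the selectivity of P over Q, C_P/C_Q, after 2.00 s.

7.72

For first-order series with pure A initially, C_P(t) = k₁C_{A0}/(k₂−k₁)·(e^(−k₁t) − e^(−k₂t)).
e^(−k₁t) = e^(−2.07×2.00) = e^(−4.140) = 0.01592; e^(−k₂t) = e^(−0.1580) = 0.8538.
C_P = 2.07×0.772/(0.0790−2.07) × (0.01592−0.8538) = (-0.8026)×(-0.8379) = 0.6725 kmol/m³.
C_A = C_{A0}e^(−k₁t) = 0.01229 kmol/m³, so C_Q = C_{A0}−C_A−C_P = 0.08716 kmol/m³; C_P/C_Q = 7.72.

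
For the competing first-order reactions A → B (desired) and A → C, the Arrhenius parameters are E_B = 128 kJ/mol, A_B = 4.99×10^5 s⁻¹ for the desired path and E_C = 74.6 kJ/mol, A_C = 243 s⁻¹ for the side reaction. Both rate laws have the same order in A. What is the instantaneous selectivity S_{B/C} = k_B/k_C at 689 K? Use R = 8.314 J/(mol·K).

0.184

k_B/k_C = (A_B/A_C)·exp[−(E_B−E_C)/(RT)] = (A_B/A_C)·exp[(E_C−E_B)/(RT)].
(E_C−E_B)/(RT) = (74.6−128)×10³/(8.314×689) = -53400/5728 = -9.322.
k_B/k_C = (4.99×10^5/243)·exp(-9.322) = 2053 × 8.943×10^-5 = 0.184.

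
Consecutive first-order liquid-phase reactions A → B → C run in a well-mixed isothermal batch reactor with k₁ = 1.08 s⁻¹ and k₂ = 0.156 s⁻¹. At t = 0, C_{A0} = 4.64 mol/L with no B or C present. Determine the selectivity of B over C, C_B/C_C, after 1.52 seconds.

The intermediate concentration in a first-order A→B→C sequence is C_B = k₁C_{A0}(e^(−k₁t) − e^(−k₂t))/(k₂−k₁).
e^(−k₁t) = e^(−1.08×1.52) = e^(−1.642) = 0.1937; e^(−k₂t) = e^(−0.2371) = 0.7889.
C_B = 1.08×4.64/(0.156−1.08) × (0.1937−0.7889) = (-5.423)×(-0.5952) = 3.228 mol/L.
C_A = C_{A0}e^(−k₁t) = 0.8986 mol/L, so C_C = C_{A0}−C_A−C_B = 0.5132 mol/L; C_B/C_C = 6.29.

6.29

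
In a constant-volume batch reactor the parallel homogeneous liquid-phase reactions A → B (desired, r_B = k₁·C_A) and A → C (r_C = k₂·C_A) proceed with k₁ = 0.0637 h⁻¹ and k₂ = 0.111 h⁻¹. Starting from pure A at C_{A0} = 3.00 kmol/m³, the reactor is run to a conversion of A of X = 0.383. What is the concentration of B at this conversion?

0.419 kmol/m³

C_A = C_{A0}(1−X) = 1.851 kmol/m³.
Both paths are first order in A, so the instantaneous fraction to B is constant: dC_B/d(−C_A) = k₁/(k₁+k₂) = 0.3646.
C_B = 0.3646·(C_{A0}−C_A) = 0.3646×1.149 = 0.419 kmol/m³.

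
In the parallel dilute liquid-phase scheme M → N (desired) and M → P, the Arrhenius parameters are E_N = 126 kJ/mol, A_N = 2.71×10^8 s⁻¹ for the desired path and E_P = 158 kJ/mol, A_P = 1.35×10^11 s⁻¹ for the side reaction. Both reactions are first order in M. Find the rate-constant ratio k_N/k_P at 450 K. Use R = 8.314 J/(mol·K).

10.4

Since both paths have the same order in M, the concentration cancels and S_{N/P} = k_N/k_P = (A_N/A_P)·exp[(E_P−E_N)/(RT)].
(E_P−E_N)/(RT) = (158−126)×10³/(8.314×450) = 32000/3741 = 8.553.
k_N/k_P = (2.71×10^8/1.35×10^11)·exp(8.553) = 0.002007 × 5183 = 10.4.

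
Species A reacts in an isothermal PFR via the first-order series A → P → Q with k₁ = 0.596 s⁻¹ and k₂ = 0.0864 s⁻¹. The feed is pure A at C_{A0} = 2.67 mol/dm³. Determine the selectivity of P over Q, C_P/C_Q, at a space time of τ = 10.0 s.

0.965

Solving the coupled first-order balances gives C_P(τ) = [k₁/(k₂−k₁)]·C_{A0}·(e^(−k₁τ) − e^(−k₂τ)).
e^(−k₁τ) = e^(−0.596×10.0) = e^(−5.960) = 0.002580; e^(−k₂τ) = e^(−0.8640) = 0.4215.
C_P = 0.596×2.67/(0.0864−0.596) × (0.002580−0.4215) = (-3.123)×(-0.4189) = 1.308 mol/dm³.
C_A = C_{A0}e^(−k₁τ) = 0.006888 mol/dm³, so C_Q = C_{A0}−C_A−C_P = 1.355 mol/dm³; C_P/C_Q = 0.965.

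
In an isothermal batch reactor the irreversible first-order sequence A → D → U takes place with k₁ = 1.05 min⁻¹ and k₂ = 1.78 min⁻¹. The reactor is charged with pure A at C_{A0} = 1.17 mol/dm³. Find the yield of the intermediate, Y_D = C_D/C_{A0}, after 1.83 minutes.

Solving the coupled first-order balances gives C_D(t) = [k₁/(k₂−k₁)]·C_{A0}·(e^(−k₁t) − e^(−k₂t)).
e^(−k₁t) = e^(−1.05×1.83) = e^(−1.922) = 0.1464; e^(−k₂t) = e^(−3.257) = 0.03849.
C_D = 1.05×1.17/(1.78−1.05) × (0.1464−0.03849) = 1.683×0.1079 = 0.1816 mol/dm³.
Y_D = C_D/C_{A0} = 0.1816/1.17 = 0.155.

0.155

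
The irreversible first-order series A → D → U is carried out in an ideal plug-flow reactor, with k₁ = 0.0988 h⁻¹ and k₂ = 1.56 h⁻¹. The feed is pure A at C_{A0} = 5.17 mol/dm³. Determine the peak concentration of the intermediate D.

0.272 mol/dm³

For a first-order series the maximum intermediate yield is C_{D,max}/C_{A0} = (k₁/k₂)^[k₂/(k₂−k₁)].
= (0.0988/1.56)^(1.56/(1.56−0.0988)) = (0.06333)^(1.068) = 0.05255.
C_{D,max} = 0.05255×5.17 = 0.272 mol/dm³.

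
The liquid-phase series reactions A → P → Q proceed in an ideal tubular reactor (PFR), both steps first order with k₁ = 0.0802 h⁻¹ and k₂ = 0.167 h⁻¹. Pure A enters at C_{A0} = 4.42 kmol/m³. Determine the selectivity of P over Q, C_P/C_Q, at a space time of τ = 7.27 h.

Solving the coupled first-order balances gives C_P(τ) = [k₁/(k₂−k₁)]·C_{A0}·(e^(−k₁τ) − e^(−k₂τ)).
e^(−k₁τ) = e^(−0.0802×7.27) = e^(−0.5831) = 0.5582; e^(−k₂τ) = e^(−1.214) = 0.2970.
C_P = 0.0802×4.42/(0.167−0.0802) × (0.5582−0.2970) = 4.084×0.2612 = 1.067 kmol/m³.
C_A = C_{A0}e^(−k₁τ) = 2.467 kmol/m³, so C_Q = C_{A0}−C_A−C_P = 0.8860 kmol/m³; C_P/C_Q = 1.20.

1.20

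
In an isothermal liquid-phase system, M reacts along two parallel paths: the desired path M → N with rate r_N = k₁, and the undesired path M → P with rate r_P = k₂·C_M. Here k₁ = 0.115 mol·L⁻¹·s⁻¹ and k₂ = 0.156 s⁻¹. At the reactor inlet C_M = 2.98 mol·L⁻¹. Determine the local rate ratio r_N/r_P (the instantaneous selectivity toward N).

0.247

S_{N/P} = r_N/r_P = (k₁)/(k₂·C_M) = (k₁/k₂)·C_M⁻¹.
= (0.115) / (0.156×2.980) = 0.1150/0.4649 = 0.247.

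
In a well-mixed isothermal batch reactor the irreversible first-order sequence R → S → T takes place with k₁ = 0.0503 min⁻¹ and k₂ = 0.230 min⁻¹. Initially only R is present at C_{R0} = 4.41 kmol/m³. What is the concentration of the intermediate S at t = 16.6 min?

0.508 kmol/m³

The intermediate concentration in a first-order A→B→C sequence is C_S = k₁C_{R0}(e^(−k₁t) − e^(−k₂t))/(k₂−k₁).
e^(−k₁t) = e^(−0.0503×16.6) = e^(−0.8350) = 0.4339; e^(−k₂t) = e^(−3.818) = 0.02197.
C_S = 0.0503×4.41/(0.230−0.0503) × (0.4339−0.02197) = 1.234×0.4119 = 0.5085 kmol/m³.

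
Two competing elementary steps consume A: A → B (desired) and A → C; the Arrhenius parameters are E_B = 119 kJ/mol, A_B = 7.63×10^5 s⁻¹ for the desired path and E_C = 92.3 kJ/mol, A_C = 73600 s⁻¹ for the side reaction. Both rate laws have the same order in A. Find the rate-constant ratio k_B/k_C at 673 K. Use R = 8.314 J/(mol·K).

With equal orders, S_{B/C} = k_B/k_C = (A_B/A_C)·exp[(E_C−E_B)/(RT)].
(E_C−E_B)/(RT) = (92.3−119)×10³/(8.314×673) = -26700/5595 = -4.772.
k_B/k_C = (7.63×10^5/73600)·exp(-4.772) = 10.37 × 0.008465 = 0.0878.
Since E_B > E_C, raising the temperature improves selectivity toward B.

0.0878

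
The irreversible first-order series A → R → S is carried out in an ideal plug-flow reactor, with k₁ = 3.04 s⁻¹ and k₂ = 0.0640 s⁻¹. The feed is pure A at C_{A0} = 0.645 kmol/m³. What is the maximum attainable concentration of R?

0.594 kmol/m³

For a first-order series the maximum intermediate yield is C_{R,max}/C_{A0} = (k₁/k₂)^[k₂/(k₂−k₁)].
= (3.04/0.0640)^(0.0640/(0.0640−3.04)) = (47.50)^(-0.02151) = 0.9203.
C_{R,max} = 0.9203×0.645 = 0.594 kmol/m³.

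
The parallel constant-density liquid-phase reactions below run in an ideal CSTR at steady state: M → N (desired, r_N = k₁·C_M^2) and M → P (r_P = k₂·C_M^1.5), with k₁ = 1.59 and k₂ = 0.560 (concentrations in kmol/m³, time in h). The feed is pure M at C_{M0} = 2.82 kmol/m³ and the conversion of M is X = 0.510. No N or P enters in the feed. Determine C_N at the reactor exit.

1.11 kmol/m³

Exit C_M = C_{M0}(1−X) = 2.82×0.490 = 1.382 kmol/m³.
A CSTR operates uniformly at the exit composition, giving r_N = 3.036 and r_P = 0.9096 (each k·C_M^n at C_M = 1.382).
Fraction of consumed M going to N: r_N/(r_N+r_P) = 0.7695.
C_N = 0.7695·C_{M0}·X = 0.7695×2.82×0.510 = 1.11 kmol/m³.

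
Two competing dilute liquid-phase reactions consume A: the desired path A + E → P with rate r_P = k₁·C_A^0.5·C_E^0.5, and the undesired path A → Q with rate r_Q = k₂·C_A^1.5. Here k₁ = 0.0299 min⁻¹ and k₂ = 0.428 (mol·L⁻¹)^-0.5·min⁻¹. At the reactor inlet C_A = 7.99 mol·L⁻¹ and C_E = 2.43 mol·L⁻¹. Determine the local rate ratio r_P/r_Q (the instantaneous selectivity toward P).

0.0136

S_{P/Q} = r_P/r_Q = (k₁·C_A^0.5·C_E^0.5)/(k₂·C_A^1.5) = (k₁/k₂)·C_A⁻¹·C_E^0.5.
= (0.0299×7.990^0.5×2.430^0.5) / (0.428×7.990^1.5) = 0.1317/9.666 = 0.0136.
The undesired path is higher order in A, so low C_A (CSTR or dilute feed) favours P.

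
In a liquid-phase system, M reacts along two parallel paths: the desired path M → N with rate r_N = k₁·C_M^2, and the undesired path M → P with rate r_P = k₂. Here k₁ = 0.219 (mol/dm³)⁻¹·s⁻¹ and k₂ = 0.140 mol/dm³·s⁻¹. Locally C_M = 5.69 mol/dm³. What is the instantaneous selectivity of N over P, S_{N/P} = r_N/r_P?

S_{N/P} = r_N/r_P = (k₁·C_M^2)/(k₂) = (k₁/k₂)·C_M^2.
= (0.219×5.690^2) / (0.140) = 7.090/0.1400 = 50.6.
Since the desired path is higher order in M, keeping C_M high (PFR or concentrated feed) favours N.

50.6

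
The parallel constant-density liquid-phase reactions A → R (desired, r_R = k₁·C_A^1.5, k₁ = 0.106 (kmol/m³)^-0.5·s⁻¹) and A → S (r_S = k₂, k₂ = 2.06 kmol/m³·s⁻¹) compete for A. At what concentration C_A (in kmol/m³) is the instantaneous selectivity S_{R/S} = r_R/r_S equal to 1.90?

11.1 kmol/m³

S_{R/S} = (k₁/k₂)·C_A^1.5 ⇒ C_A = (S·k₂/k₁)^(1/1.5).
= (1.90×2.06/0.106)^(0.6667) = (36.92)^(0.6667) = 11.1 kmol/m³.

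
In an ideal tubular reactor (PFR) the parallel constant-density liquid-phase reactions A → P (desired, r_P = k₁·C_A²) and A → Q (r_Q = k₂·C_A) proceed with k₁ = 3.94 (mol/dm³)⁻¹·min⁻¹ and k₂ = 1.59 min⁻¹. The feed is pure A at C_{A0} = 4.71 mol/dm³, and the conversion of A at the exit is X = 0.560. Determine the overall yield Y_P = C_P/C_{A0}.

0.498

C_A = C_{A0}(1−X) = 2.072 mol/dm³.
Along a PFR/batch, dC_Q/dC_A = −r_Q/(r_P+r_Q) = −k₂/(k₂+k₁·C_A).
Integrating from C_{A0} to C_A: C_Q = (1.59/3.94)·ln[(1.59+3.94·4.71)/(1.59+3.94·2.07)] = 0.4036·ln(20.15/9.755) = 0.2927 mol/dm³.
Then C_P = (C_{A0}−C_A) − C_Q = 2.638 − 0.2927 = 2.345 mol/dm³.
Y_P = C_P/C_{A0} = 2.345/4.71 = 0.498.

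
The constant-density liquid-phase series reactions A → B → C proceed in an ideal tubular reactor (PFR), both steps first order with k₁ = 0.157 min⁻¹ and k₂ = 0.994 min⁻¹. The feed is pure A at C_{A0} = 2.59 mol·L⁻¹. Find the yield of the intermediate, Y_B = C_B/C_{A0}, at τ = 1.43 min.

Solving the coupled first-order balances gives C_B(τ) = [k₁/(k₂−k₁)]·C_{A0}·(e^(−k₁τ) − e^(−k₂τ)).
e^(−k₁τ) = e^(−0.157×1.43) = e^(−0.2245) = 0.7989; e^(−k₂τ) = e^(−1.421) = 0.2414.
C_B = 0.157×2.59/(0.994−0.157) × (0.7989−0.2414) = 0.4858×0.5575 = 0.2709 mol·L⁻¹.
Y_B = C_B/C_{A0} = 0.2709/2.59 = 0.105.

0.105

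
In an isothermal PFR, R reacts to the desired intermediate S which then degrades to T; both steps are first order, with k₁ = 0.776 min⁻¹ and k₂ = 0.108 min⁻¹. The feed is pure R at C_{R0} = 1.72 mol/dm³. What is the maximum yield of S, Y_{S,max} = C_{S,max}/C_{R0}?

0.727

Evaluating C_S at τ_opt = ln(k₂/k₁)/(k₂−k₁) gives C_{S,max}/C_{R0} = (k₁/k₂)^[k₂/(k₂−k₁)].
= (0.776/0.108)^(0.108/(0.108−0.776)) = (7.185)^(-0.1617) = 0.7270.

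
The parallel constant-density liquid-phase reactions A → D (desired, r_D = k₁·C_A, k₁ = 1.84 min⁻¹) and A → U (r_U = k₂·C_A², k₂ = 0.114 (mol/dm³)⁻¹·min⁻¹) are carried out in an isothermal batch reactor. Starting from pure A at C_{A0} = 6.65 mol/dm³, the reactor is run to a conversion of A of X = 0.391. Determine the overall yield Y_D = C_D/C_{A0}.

0.294

C_A = C_{A0}(1−X) = 4.050 mol/dm³.
Along a PFR/batch, dC_D/dC_A = −r_D/(r_D+r_U) = −k₁/(k₁+k₂·C_A).
Integrating from C_{A0} to C_A: C_D = (1.84/0.114)·ln[(1.84+0.114·6.65)/(1.84+0.114·4.05)] = 16.14·ln(2.598/2.302) = 1.955 mol/dm³.
Y_D = C_D/C_{A0} = 1.955/6.65 = 0.294.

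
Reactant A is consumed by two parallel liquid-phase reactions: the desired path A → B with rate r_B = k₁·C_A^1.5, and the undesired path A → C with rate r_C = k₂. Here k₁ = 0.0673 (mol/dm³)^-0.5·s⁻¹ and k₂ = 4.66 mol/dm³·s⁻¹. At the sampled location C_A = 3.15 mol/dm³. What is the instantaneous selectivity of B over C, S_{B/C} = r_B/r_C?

S_{B/C} = r_B/r_C = (k₁·C_A^1.5)/(k₂) = (k₁/k₂)·C_A^1.5.
= (0.0673×3.150^1.5) / (4.66) = 0.3763/4.660 = 0.0807.
Since the desired path is higher order in A, keeping C_A high (PFR or concentrated feed) favours B.

0.0807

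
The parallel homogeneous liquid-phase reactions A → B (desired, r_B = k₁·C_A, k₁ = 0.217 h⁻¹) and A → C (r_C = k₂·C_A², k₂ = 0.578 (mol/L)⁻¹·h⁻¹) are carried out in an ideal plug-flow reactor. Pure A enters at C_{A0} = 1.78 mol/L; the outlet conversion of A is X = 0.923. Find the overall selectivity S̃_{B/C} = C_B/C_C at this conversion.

0.489

C_A = C_{A0}(1−X) = 0.1371 mol/L.
Along a PFR/batch, dC_B/dC_A = −r_B/(r_B+r_C) = −k₁/(k₁+k₂·C_A).
Integrating from C_{A0} to C_A: C_B = (0.217/0.578)·ln[(0.217+0.578·1.78)/(0.217+0.578·0.137)] = 0.3754·ln(1.246/0.2962) = 0.5393 mol/L.
C_C = (C_{A0}−C_A)−C_B = 1.104 mol/L; S̃_{B/C} = 0.5393/1.104 = 0.489.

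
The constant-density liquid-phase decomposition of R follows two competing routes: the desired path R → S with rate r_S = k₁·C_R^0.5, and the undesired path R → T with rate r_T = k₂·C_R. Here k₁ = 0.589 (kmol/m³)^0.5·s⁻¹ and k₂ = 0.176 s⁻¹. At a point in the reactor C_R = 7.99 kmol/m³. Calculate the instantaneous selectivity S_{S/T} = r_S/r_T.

S_{S/T} = r_S/r_T = (k₁·C_R^0.5)/(k₂·C_R) = (k₁/k₂)·C_R^-0.5.
= (0.589×7.990^0.5) / (0.176×7.990) = 1.665/1.406 = 1.18.

1.18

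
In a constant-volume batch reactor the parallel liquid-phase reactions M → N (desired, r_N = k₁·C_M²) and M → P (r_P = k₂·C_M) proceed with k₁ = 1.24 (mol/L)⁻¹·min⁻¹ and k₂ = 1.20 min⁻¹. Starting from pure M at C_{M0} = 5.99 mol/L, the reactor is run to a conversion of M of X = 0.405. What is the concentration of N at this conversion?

C_M = C_{M0}(1−X) = 3.564 mol/L.
Along a PFR/batch, dC_P/dC_M = −r_P/(r_N+r_P) = −k₂/(k₂+k₁·C_M).
Integrating from C_{M0} to C_M: C_P = (1.20/1.24)·ln[(1.20+1.24·5.99)/(1.20+1.24·3.56)] = 0.9677·ln(8.628/5.619) = 0.4149 mol/L.
Then C_N = (C_{M0}−C_M) − C_P = 2.426 − 0.4149 = 2.011 mol/L.

2.01 mol/L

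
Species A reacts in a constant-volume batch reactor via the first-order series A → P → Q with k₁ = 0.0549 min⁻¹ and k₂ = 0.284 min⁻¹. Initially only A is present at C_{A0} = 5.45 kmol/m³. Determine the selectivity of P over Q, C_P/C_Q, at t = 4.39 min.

1.26

For first-order series with pure A initially, C_P(t) = k₁C_{A0}/(k₂−k₁)·(e^(−k₁t) − e^(−k₂t)).
e^(−k₁t) = e^(−0.0549×4.39) = e^(−0.2410) = 0.7858; e^(−k₂t) = e^(−1.247) = 0.2874.
C_P = 0.0549×5.45/(0.284−0.0549) × (0.7858−0.2874) = 1.306×0.4984 = 0.6509 kmol/m³.
C_A = C_{A0}e^(−k₁t) = 4.283 kmol/m³, so C_Q = C_{A0}−C_A−C_P = 0.5163 kmol/m³; C_P/C_Q = 1.26.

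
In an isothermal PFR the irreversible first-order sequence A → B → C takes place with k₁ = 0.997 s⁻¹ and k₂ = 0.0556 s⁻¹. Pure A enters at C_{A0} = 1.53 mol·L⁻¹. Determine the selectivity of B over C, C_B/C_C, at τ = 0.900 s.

34.5

The intermediate concentration in a first-order A→B→C sequence is C_B = k₁C_{A0}(e^(−k₁τ) − e^(−k₂τ))/(k₂−k₁).
e^(−k₁τ) = e^(−0.997×0.900) = e^(−0.8973) = 0.4077; e^(−k₂τ) = e^(−0.05004) = 0.9512.
C_B = 0.997×1.53/(0.0556−0.997) × (0.4077−0.9512) = (-1.620)×(-0.5435) = 0.8807 mol·L⁻¹.
C_A = C_{A0}e^(−k₁τ) = 0.6237 mol·L⁻¹, so C_C = C_{A0}−C_A−C_B = 0.02556 mol·L⁻¹; C_B/C_C = 34.5.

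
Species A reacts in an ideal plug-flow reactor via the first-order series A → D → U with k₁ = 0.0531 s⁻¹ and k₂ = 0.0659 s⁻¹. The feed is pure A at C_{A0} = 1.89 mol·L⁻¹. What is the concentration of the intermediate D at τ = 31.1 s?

The intermediate concentration in a first-order A→B→C sequence is C_D = k₁C_{A0}(e^(−k₁τ) − e^(−k₂τ))/(k₂−k₁).
e^(−k₁τ) = e^(−0.0531×31.1) = e^(−1.651) = 0.1918; e^(−k₂τ) = e^(−2.049) = 0.1288.
C_D = 0.0531×1.89/(0.0659−0.0531) × (0.1918−0.1288) = 7.841×0.06298 = 0.4938 mol·L⁻¹.

0.494 mol·L⁻¹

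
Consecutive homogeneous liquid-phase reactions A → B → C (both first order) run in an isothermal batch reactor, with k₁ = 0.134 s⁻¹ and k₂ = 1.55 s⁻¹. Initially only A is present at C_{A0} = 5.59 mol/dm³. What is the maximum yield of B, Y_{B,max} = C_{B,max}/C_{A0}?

At the optimum, C_{B,max}/C_{A0} = (k₁/k₂)^[k₂/(k₂−k₁)].
= (0.134/1.55)^(1.55/(1.55−0.134)) = (0.08645)^(1.095) = 0.06857.

0.0686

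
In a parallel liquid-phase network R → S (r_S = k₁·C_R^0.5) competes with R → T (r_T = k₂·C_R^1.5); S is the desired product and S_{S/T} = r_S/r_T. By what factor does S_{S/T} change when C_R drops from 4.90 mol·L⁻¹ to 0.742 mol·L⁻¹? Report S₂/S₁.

S_{S/T} = (k₁/k₂)·C_R⁻¹, so S₂/S₁ = (C_{R,2}/C_{R,1})⁻¹.
= 4.90/0.742 = 6.60.
Selectivity toward S rises as C_R falls — low-concentration operation is favoured.

6.60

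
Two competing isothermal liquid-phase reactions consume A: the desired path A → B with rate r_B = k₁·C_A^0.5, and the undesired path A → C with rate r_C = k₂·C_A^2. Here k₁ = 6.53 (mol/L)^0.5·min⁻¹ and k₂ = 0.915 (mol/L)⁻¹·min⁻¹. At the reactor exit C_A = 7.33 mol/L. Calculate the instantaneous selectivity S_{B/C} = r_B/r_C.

0.360

S_{B/C} = r_B/r_C = (k₁·C_A^0.5)/(k₂·C_A^2) = (k₁/k₂)·C_A^-1.5.
= (6.53×7.330^0.5) / (0.915×7.330^2) = 17.68/49.16 = 0.360.
The undesired path is higher order in A, so low C_A (CSTR or dilute feed) favours B.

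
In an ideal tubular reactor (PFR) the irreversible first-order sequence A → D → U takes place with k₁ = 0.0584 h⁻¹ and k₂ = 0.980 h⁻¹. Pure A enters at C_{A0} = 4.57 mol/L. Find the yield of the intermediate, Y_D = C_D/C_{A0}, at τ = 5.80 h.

Solving the coupled first-order balances gives C_D(τ) = [k₁/(k₂−k₁)]·C_{A0}·(e^(−k₁τ) − e^(−k₂τ)).
e^(−k₁τ) = e^(−0.0584×5.80) = e^(−0.3387) = 0.7127; e^(−k₂τ) = e^(−5.684) = 0.003400.
C_D = 0.0584×4.57/(0.980−0.0584) × (0.7127−0.003400) = 0.2896×0.7093 = 0.2054 mol/L.
Y_D = C_D/C_{A0} = 0.2054/4.57 = 0.0449.

0.0449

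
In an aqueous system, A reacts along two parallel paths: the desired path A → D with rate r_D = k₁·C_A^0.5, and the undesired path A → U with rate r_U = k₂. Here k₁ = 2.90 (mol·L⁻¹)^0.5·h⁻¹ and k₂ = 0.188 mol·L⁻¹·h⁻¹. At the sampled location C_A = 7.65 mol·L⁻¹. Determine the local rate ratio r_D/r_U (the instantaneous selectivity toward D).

S_{D/U} = r_D/r_U = (k₁·C_A^0.5)/(k₂) = (k₁/k₂)·C_A^0.5.
= (2.90×7.650^0.5) / (0.188) = 8.021/0.1880 = 42.7.
Since the desired path is higher order in A, keeping C_A high (PFR or concentrated feed) favours D.

42.7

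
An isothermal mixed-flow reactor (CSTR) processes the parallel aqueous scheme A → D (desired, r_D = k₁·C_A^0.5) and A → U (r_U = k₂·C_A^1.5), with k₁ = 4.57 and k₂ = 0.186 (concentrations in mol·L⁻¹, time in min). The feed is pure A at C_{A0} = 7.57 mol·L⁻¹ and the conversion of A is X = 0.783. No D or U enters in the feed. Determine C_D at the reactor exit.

5.56 mol·L⁻¹

Exit C_A = C_{A0}(1−X) = 7.57×0.217 = 1.643 mol·L⁻¹.
A CSTR operates uniformly at the exit composition, giving r_D = 5.857 and r_U = 0.3916 (each k·C_A^n at C_A = 1.643).
Fraction of consumed A going to D: r_D/(r_D+r_U) = 0.9373.
C_D = 0.9373·C_{A0}·X = 0.9373×7.57×0.783 = 5.56 mol·L⁻¹.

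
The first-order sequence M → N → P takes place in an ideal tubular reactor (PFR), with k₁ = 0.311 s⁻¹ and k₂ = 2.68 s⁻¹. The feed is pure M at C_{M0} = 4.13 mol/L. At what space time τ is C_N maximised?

The intermediate peaks when r₁ = r₂, i.e. k₁e^(−k₁τ) = k₂e^(−k₂τ), giving τ_opt = ln(k₂/k₁)/(k₂−k₁).
= ln(2.68/0.311)/(2.68−0.311) = ln(8.617)/2.369 = 2.154/2.369 = 0.909 s.

0.909 s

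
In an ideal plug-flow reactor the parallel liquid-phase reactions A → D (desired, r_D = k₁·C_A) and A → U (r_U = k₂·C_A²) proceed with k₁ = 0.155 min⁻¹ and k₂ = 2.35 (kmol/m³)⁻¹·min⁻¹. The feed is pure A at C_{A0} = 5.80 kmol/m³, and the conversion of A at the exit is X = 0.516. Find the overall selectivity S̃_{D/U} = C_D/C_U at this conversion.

C_A = C_{A0}(1−X) = 2.807 kmol/m³.
Along a PFR/batch, dC_D/dC_A = −r_D/(r_D+r_U) = −k₁/(k₁+k₂·C_A).
Integrating from C_{A0} to C_A: C_D = (0.155/2.35)·ln[(0.155+2.35·5.80)/(0.155+2.35·2.81)] = 0.06596·ln(13.79/6.752) = 0.04708 kmol/m³.
C_U = (C_{A0}−C_A)−C_D = 2.946 kmol/m³; S̃_{D/U} = 0.04708/2.946 = 0.0160.

0.0160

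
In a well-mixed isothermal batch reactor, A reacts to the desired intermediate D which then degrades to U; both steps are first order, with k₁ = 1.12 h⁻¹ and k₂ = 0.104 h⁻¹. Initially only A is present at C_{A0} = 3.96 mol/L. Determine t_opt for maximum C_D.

2.34 h

Setting dC_D/dt = 0 gives t_opt = ln(k₂/k₁)/(k₂−k₁).
= ln(0.104/1.12)/(0.104−1.12) = ln(0.09286)/-1.016 = -2.377/-1.016 = 2.34 h.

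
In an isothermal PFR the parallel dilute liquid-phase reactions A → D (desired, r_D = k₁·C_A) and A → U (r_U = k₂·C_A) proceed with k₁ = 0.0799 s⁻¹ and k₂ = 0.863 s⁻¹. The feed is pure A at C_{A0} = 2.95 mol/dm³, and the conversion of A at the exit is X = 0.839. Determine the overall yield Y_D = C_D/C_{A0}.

C_A = C_{A0}(1−X) = 0.4750 mol/dm³.
Both paths are first order in A, so the instantaneous fraction to D is constant: dC_D/d(−C_A) = k₁/(k₁+k₂) = 0.08474.
C_D = 0.08474·(C_{A0}−C_A) = 0.08474×2.475 = 0.210 mol/dm³.
Y_D = C_D/C_{A0} = 0.2097/2.95 = 0.0711.

0.0711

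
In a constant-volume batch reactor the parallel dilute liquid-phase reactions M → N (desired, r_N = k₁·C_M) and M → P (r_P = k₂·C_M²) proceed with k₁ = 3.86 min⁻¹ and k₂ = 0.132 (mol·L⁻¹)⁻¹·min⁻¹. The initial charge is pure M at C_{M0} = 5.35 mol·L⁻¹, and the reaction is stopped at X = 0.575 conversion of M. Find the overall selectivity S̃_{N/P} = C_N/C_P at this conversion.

7.72

C_M = C_{M0}(1−X) = 2.274 mol·L⁻¹.
Along a PFR/batch, dC_N/dC_M = −r_N/(r_N+r_P) = −k₁/(k₁+k₂·C_M).
Integrating from C_{M0} to C_M: C_N = (3.86/0.132)·ln[(3.86+0.132·5.35)/(3.86+0.132·2.27)] = 29.24·ln(4.566/4.160) = 2.723 mol·L⁻¹.
C_P = (C_{M0}−C_M)−C_N = 0.3528 mol·L⁻¹; S̃_{N/P} = 2.723/0.3528 = 7.72.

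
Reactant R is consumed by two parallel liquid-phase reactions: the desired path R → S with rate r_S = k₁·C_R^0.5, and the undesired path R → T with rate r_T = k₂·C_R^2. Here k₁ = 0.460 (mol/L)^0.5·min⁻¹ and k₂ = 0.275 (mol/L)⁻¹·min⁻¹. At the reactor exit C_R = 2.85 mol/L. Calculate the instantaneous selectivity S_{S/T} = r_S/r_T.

0.348

S_{S/T} = r_S/r_T = (k₁·C_R^0.5)/(k₂·C_R^2) = (k₁/k₂)·C_R^-1.5.
= (0.460×2.850^0.5) / (0.275×2.850^2) = 0.7766/2.234 = 0.348.
The undesired path is higher order in R, so low C_R (CSTR or dilute feed) favours S.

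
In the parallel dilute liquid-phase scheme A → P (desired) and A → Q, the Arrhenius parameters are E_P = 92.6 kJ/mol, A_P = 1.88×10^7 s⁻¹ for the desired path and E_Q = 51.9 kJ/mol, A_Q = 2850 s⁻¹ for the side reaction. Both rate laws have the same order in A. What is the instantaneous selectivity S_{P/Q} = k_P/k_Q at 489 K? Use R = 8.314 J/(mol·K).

0.296

Since both paths have the same order in A, the concentration cancels and S_{P/Q} = k_P/k_Q = (A_P/A_Q)·exp[(E_Q−E_P)/(RT)].
(E_Q−E_P)/(RT) = (51.9−92.6)×10³/(8.314×489) = -40700/4066 = -10.01.
k_P/k_Q = (1.88×10^7/2850)·exp(-10.01) = 6596 × 4.491×10^-5 = 0.296.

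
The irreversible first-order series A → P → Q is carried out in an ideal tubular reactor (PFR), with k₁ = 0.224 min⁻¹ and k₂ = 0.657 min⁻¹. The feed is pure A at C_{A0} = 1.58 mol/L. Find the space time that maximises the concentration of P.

The intermediate peaks when r₁ = r₂, i.e. k₁e^(−k₁τ) = k₂e^(−k₂τ), giving τ_opt = ln(k₂/k₁)/(k₂−k₁).
= ln(0.657/0.224)/(0.657−0.224) = ln(2.933)/0.4330 = 1.076/0.4330 = 2.49 min.

2.49 min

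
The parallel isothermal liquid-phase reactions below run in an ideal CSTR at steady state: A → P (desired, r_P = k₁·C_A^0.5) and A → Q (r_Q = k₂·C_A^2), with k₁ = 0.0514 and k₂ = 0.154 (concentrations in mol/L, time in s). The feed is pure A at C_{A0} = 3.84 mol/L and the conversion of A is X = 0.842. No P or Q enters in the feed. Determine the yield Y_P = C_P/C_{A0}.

0.349

Exit C_A = C_{A0}(1−X) = 3.84×0.158 = 0.6067 mol/L.
Rates in a CSTR are evaluated at the outlet concentration: r_P = 0.0514×0.6067^0.5 = 0.04004, r_Q = 0.154×0.6067^2 = 0.05669.
Fraction of consumed A going to P: r_P/(r_P+r_Q) = 0.4139.
C_P = 0.4139·C_{A0}·X = 0.4139×3.84×0.842 = 1.34 mol/L; Y_P = C_P/C_{A0} = 0.349.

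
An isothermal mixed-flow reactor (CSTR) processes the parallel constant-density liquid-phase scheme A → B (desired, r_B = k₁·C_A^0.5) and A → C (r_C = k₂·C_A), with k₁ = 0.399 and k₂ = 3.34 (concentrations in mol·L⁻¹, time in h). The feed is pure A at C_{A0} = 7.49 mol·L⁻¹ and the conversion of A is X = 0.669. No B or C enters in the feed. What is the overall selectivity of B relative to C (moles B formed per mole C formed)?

0.0759

Exit C_A = C_{A0}(1−X) = 7.49×0.331 = 2.479 mol·L⁻¹.
A CSTR operates uniformly at the exit composition, giving r_B = 0.6282 and r_C = 8.280 (each k·C_A^n at C_A = 2.479).
Overall selectivity = C_B/C_C = r_Bτ/(r_Cτ) = r_B/r_C = 0.0759.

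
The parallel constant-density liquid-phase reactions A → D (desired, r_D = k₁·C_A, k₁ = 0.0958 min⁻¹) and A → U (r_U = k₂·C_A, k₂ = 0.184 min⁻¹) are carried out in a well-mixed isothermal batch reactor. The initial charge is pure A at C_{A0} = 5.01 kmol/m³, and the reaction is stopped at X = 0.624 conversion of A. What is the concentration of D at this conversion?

1.07 kmol/m³

C_A = C_{A0}(1−X) = 1.884 kmol/m³.
Both paths are first order in A, so the instantaneous fraction to D is constant: dC_D/d(−C_A) = k₁/(k₁+k₂) = 0.3424.
C_D = 0.3424·(C_{A0}−C_A) = 0.3424×3.126 = 1.07 kmol/m³.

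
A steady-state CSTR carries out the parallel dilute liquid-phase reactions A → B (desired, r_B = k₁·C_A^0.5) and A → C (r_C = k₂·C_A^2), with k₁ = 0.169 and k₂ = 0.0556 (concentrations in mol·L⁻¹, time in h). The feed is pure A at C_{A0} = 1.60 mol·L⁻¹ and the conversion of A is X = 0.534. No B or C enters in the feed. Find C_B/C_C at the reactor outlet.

4.72

Exit C_A = C_{A0}(1−X) = 1.60×0.466 = 0.7456 mol·L⁻¹.
A CSTR operates uniformly at the exit composition, giving r_B = 0.1459 and r_C = 0.03091 (each k·C_A^n at C_A = 0.7456).
Overall selectivity = C_B/C_C = r_Bτ/(r_Cτ) = r_B/r_C = 4.72.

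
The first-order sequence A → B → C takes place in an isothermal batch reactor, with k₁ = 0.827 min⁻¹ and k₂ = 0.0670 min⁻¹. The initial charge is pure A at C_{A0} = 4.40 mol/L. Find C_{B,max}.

For a first-order series the maximum intermediate yield is C_{B,max}/C_{A0} = (k₁/k₂)^[k₂/(k₂−k₁)].
= (0.827/0.0670)^(0.0670/(0.0670−0.827)) = (12.34)^(-0.08816) = 0.8013.
C_{B,max} = 0.8013×4.40 = 3.53 mol/L.

3.53 mol/L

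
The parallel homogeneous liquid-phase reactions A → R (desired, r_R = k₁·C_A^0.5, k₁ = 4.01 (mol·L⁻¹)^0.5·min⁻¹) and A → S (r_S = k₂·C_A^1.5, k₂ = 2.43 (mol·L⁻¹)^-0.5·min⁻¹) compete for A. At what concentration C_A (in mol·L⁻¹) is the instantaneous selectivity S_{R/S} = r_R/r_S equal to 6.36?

S_{R/S} = (k₁/k₂)·C_A⁻¹ ⇒ C_A = (S·k₂/k₁)^(-1).
= (6.36×2.43/4.01)^(-1) = (3.854)^(-1) = 0.259 mol·L⁻¹.

0.259 mol·L⁻¹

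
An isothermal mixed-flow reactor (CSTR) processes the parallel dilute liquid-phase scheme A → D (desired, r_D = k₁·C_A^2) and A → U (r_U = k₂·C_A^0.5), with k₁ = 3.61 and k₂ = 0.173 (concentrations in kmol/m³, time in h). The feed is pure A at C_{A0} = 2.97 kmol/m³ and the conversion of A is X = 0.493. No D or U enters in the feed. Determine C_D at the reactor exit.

1.43 kmol/m³

Exit C_A = C_{A0}(1−X) = 2.97×0.507 = 1.506 kmol/m³.
Rates in a CSTR are evaluated at the outlet concentration: r_D = 3.61×1.506^2 = 8.185, r_U = 0.173×1.506^0.5 = 0.2123.
Fraction of consumed A going to D: r_D/(r_D+r_U) = 0.9747.
C_D = 0.9747·C_{A0}·X = 0.9747×2.97×0.493 = 1.43 kmol/m³.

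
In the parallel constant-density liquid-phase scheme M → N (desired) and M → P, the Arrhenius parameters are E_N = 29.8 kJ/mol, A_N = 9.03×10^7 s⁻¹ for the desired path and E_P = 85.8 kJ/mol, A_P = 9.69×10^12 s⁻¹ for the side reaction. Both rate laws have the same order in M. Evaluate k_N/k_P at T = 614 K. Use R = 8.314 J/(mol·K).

0.542

With equal orders, S_{N/P} = k_N/k_P = (A_N/A_P)·exp[(E_P−E_N)/(RT)].
(E_P−E_N)/(RT) = (85.8−29.8)×10³/(8.314×614) = 56000/5105 = 10.97.
k_N/k_P = (9.03×10^7/9.69×10^12)·exp(10.97) = 9.319×10^-6 × 58109 = 0.542.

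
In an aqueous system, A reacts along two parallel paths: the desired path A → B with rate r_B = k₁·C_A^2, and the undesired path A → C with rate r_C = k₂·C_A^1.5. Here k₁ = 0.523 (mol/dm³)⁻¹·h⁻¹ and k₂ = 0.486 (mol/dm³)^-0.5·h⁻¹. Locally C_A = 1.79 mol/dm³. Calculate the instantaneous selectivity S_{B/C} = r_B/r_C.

1.44

S_{B/C} = r_B/r_C = (k₁·C_A^2)/(k₂·C_A^1.5) = (k₁/k₂)·C_A^0.5.
= (0.523×1.790^2) / (0.486×1.790^1.5) = 1.676/1.164 = 1.44.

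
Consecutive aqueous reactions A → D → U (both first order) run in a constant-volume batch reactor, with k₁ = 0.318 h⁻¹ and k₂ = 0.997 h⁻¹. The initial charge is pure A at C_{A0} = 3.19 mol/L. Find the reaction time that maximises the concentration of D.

1.68 h

For first-order series the maximum of C_D occurs at t_opt = ln(k₂/k₁)/(k₂−k₁).
= ln(0.997/0.318)/(0.997−0.318) = ln(3.135)/0.6790 = 1.143/0.6790 = 1.68 h.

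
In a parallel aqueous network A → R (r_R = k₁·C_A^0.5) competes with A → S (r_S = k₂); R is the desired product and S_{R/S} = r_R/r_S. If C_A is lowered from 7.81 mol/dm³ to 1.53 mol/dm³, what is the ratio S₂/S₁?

0.443

S_{R/S} = (k₁/k₂)·C_A^0.5, so S₂/S₁ = (C_{A,2}/C_{A,1})^0.5.
= (1.53/7.81)^0.5 = (0.1959)^0.5 = 0.443.
Selectivity toward R falls as C_A falls — high-concentration operation is favoured.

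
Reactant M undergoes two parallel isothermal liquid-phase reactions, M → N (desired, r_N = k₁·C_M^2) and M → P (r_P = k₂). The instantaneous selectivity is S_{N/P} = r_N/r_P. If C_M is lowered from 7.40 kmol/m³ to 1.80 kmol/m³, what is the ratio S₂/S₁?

S_{N/P} = (k₁/k₂)·C_M^2, so S₂/S₁ = (C_{M,2}/C_{M,1})^2.
= (1.80/7.40)^2 = (0.2432)^2 = 0.0592.

0.0592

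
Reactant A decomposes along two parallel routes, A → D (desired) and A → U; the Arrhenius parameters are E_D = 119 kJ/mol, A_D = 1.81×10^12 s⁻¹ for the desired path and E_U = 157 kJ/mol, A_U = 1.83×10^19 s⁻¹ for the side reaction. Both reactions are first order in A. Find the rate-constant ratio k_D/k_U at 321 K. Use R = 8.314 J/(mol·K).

Since both paths have the same order in A, the concentration cancels and S_{D/U} = k_D/k_U = (A_D/A_U)·exp[(E_U−E_D)/(RT)].
(E_U−E_D)/(RT) = (157−119)×10³/(8.314×321) = 38000/2669 = 14.24.
k_D/k_U = (1.81×10^12/1.83×10^19)·exp(14.24) = 9.891×10^-8 × 1.527×10^6 = 0.151.
Since E_D < E_U, lowering the temperature improves selectivity toward D.

0.151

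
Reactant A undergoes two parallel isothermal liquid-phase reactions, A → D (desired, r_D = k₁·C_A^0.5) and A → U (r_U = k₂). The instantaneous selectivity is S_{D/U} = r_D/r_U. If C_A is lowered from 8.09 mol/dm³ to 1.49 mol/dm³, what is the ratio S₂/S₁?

S_{D/U} = (k₁/k₂)·C_A^0.5, so S₂/S₁ = (C_{A,2}/C_{A,1})^0.5.
= (1.49/8.09)^0.5 = (0.1842)^0.5 = 0.429.
Selectivity toward D falls as C_A falls — high-concentration operation is favoured.

0.429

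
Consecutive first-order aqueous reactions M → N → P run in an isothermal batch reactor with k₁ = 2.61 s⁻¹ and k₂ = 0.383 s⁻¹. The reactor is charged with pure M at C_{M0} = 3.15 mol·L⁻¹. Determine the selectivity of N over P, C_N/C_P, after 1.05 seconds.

The intermediate concentration in a first-order A→B→C sequence is C_N = k₁C_{M0}(e^(−k₁t) − e^(−k₂t))/(k₂−k₁).
e^(−k₁t) = e^(−2.61×1.05) = e^(−2.740) = 0.06454; e^(−k₂t) = e^(−0.4022) = 0.6689.
C_N = 2.61×3.15/(0.383−2.61) × (0.06454−0.6689) = (-3.692)×(-0.6043) = 2.231 mol·L⁻¹.
C_M = C_{M0}e^(−k₁t) = 0.2033 mol·L⁻¹, so C_P = C_{M0}−C_M−C_N = 0.7156 mol·L⁻¹; C_N/C_P = 3.12.

3.12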